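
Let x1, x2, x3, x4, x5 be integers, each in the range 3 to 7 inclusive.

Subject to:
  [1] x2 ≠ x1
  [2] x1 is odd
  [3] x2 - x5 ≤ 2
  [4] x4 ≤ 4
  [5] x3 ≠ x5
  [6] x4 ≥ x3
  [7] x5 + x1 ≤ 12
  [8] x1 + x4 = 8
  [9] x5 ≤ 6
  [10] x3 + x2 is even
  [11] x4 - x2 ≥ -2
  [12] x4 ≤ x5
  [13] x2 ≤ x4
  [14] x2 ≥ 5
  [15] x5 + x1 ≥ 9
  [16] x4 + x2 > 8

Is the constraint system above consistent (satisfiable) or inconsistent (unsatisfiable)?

Unsatisfiable

From constraints 13 and 14: x4 ≥ x2 and x2 ≥ 5, so x4 ≥ 5. From constraint 4: x4 ≤ 4. But 4 < 5, so no value of x4 works.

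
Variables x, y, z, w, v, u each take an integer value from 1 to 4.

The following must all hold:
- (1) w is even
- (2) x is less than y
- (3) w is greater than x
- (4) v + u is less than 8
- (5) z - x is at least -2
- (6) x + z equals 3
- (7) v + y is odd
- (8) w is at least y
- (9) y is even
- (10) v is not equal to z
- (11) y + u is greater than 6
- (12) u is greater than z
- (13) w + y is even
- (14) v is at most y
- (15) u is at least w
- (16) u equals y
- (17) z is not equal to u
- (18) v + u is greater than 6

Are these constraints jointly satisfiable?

Satisfiable

Try x = 2, y = 4, z = 1, w = 4, v = 3, u = 4.
Check constraint 4: v + u = 7; constraint 5: z - x = -1. The remaining constraints are straightforward to verify.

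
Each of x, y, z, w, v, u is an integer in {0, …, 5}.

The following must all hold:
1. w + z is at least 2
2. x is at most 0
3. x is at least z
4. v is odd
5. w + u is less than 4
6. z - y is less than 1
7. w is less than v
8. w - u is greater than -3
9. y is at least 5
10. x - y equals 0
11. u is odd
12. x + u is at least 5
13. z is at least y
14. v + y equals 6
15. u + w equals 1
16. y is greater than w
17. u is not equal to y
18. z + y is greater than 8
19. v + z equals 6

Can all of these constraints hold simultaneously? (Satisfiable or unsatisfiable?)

Unsatisfiable

From constraints 9 and 13: z ≥ y and y ≥ 5, so z ≥ 5. From constraints 2 and 3: z ≤ x and x ≤ 0, so z ≤ 0. But 0 < 5, so no value of z works.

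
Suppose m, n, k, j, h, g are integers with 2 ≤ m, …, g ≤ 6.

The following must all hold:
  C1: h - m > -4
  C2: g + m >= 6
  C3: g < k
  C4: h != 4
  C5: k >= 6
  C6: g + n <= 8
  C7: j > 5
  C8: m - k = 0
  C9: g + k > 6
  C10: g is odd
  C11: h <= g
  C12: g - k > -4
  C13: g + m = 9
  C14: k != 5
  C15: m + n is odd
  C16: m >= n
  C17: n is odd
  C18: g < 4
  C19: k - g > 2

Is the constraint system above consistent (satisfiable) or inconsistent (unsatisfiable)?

Setting (m, n, k, j, h, g) = (6, 3, 6, 6, 3, 3) satisfies everything: constraint 1: h - m = -3; constraint 2: g + m = 9, and the others follow.

Satisfiable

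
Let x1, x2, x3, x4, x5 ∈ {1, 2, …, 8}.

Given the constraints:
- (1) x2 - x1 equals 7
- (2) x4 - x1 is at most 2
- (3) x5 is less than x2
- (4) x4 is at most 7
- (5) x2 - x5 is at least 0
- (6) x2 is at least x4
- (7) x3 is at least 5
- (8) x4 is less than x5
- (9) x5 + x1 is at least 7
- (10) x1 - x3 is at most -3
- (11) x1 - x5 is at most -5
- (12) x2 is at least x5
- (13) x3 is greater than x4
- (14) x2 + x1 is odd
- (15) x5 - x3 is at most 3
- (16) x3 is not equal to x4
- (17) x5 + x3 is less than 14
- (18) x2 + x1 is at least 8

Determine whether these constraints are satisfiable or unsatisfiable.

Take x1 = 1, x2 = 8, x3 = 6, x4 = 3, x5 = 6. Then constraint 1: x2 - x1 = 7; constraint 2: x4 - x1 = 2, and every other listed constraint is also met.

Satisfiable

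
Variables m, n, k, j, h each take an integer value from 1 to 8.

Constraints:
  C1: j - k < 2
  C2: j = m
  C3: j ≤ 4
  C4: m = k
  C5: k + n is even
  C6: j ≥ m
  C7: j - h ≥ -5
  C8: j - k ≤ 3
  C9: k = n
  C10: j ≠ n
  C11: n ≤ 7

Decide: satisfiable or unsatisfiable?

Unsatisfiable

From constraints 2, 4, and 9, j = m = k = n, so j = n. But constraint 10 says j ≠ n. Contradiction.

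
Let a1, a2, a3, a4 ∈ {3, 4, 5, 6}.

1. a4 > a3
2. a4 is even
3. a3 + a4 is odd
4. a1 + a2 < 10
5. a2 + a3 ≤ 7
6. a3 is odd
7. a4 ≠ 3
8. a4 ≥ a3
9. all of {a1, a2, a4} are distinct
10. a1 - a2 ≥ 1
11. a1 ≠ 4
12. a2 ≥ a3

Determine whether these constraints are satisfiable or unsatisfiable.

The assignment a1 = 5, a2 = 4, a3 = 3, a4 = 6 works:
  constraint 4 holds since a1 + a2 = 9.
  constraint 5 holds since a2 + a3 = 7.
The rest check out directly.

Satisfiable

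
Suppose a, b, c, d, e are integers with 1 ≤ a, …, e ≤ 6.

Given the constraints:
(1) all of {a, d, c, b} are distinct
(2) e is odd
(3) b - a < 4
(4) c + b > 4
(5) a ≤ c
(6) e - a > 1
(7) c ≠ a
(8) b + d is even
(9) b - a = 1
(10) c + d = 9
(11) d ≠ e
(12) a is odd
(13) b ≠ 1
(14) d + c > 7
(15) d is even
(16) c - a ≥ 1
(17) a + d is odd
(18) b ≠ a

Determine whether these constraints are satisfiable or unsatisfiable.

Setting (a, b, c, d, e) = (1, 2, 5, 4, 3) satisfies everything: constraint 3: b - a = 1; constraint 4: c + b = 7; constraint 6: e - a = 2, and the others follow.

Satisfiable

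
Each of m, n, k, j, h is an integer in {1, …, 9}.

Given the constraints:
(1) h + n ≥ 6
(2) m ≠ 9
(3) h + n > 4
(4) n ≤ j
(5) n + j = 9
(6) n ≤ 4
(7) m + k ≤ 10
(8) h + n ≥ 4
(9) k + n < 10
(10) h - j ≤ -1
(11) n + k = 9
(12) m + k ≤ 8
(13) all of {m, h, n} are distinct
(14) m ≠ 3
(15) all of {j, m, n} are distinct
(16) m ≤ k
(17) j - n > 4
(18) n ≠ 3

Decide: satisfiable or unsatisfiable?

Satisfiable

Setting (m, n, k, j, h) = (1, 2, 7, 7, 5) satisfies everything: constraint 1: h + n = 7; constraint 3: h + n = 7, and the others follow.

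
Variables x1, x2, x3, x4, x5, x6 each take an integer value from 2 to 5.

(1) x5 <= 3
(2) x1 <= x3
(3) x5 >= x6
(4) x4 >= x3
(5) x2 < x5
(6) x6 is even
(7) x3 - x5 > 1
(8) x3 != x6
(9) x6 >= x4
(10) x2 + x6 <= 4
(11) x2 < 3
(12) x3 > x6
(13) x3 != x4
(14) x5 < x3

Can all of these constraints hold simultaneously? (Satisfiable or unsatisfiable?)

Unsatisfiable

Constraints 3, 4, 9, and 14 give x6 ≤ x5, x5 < x3, x3 ≤ x4, x4 ≤ x6. Chaining: x6 ≤ x5 < x3 ≤ x4 ≤ x6, which forces x6 < x6 — impossible.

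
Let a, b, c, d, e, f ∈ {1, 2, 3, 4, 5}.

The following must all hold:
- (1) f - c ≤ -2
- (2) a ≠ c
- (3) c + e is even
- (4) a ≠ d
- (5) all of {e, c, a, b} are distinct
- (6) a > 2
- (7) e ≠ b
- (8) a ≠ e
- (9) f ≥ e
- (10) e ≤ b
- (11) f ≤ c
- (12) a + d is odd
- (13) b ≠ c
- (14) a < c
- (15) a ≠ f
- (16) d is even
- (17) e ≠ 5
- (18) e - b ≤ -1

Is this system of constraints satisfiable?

The assignment a = 3, b = 2, c = 5, d = 2, e = 1, f = 2 works:
  constraint 1 holds since f - c = -3.
  constraint 18 holds since e - b = -1.
The rest check out directly.

Satisfiable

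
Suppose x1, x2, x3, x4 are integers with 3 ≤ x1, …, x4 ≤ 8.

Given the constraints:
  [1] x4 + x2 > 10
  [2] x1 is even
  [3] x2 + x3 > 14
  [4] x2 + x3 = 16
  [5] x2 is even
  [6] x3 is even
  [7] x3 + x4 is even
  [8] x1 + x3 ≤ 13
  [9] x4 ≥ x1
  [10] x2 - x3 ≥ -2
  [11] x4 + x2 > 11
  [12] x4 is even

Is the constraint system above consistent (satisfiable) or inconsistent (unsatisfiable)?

Try x1 = 4, x2 = 8, x3 = 8, x4 = 4.
Check constraint 1: x4 + x2 = 12; constraint 3: x2 + x3 = 16; constraint 4: x2 + x3 = 16. The remaining constraints are straightforward to verify.

Satisfiable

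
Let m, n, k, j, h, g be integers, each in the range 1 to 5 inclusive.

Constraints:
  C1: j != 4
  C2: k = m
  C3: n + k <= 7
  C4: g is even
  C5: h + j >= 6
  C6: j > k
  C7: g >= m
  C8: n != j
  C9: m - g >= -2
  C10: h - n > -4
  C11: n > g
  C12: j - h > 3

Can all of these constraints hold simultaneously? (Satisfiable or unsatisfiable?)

Try m = 2, n = 4, k = 2, j = 5, h = 1, g = 2.
Check constraint 3: n + k = 6; constraint 5: h + j = 6. The remaining constraints are straightforward to verify.

Satisfiable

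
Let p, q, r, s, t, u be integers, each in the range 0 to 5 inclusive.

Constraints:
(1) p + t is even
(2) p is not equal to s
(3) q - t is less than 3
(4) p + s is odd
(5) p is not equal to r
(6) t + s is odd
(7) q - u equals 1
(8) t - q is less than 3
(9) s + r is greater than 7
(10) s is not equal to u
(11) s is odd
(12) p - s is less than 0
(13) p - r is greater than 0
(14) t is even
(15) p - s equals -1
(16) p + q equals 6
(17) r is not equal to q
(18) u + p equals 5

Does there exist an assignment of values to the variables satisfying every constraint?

The assignment p = 4, q = 2, r = 3, s = 5, t = 2, u = 1 works:
  constraint 3 holds since q - t = 0.
  constraint 7 holds since q - u = 1.
The rest check out directly.

Satisfiable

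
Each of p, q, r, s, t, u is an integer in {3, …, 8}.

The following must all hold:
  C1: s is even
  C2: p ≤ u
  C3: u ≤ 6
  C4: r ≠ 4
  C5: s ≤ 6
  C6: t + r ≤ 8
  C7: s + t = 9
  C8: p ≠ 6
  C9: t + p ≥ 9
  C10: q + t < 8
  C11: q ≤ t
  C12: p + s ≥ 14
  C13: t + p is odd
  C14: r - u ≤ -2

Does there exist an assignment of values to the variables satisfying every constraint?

From constraints 2 and 3: p ≤ u ≤ 6. From constraint 5: s ≤ 6. Hence p + s ≤ 12. But constraint 12 requires p + s ≥ 14, and 14 > 12. Contradiction.

Unsatisfiable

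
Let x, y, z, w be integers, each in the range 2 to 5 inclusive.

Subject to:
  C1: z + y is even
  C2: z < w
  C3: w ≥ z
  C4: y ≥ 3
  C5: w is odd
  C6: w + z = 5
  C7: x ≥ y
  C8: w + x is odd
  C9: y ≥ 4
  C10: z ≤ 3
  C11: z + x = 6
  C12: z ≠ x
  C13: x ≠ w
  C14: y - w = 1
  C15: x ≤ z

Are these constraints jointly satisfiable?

From constraints 7 and 9: x ≥ y and y ≥ 4, so x ≥ 4. From constraints 10 and 15: x ≤ z and z ≤ 3, so x ≤ 3. But 3 < 4, so no value of x works.

Unsatisfiable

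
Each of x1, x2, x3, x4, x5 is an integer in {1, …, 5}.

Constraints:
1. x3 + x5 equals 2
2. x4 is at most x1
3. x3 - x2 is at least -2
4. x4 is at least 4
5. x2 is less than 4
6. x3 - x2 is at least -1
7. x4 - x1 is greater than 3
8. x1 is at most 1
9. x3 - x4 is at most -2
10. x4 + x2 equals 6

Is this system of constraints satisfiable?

Unsatisfiable

From constraint 4: x4 ≥ 4. From constraints 2 and 8: x4 ≤ x1 and x1 ≤ 1, so x4 ≤ 1. But 1 < 4, so no value of x4 works.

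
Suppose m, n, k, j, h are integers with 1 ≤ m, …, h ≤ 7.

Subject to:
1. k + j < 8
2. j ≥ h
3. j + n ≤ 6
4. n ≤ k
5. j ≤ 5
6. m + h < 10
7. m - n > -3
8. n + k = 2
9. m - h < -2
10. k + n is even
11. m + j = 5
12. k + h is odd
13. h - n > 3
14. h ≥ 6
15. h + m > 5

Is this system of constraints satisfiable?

From constraint 14: h ≥ 6. From constraints 2 and 5: h ≤ j and j ≤ 5, so h ≤ 5. But 5 < 6, so no value of h works.

Unsatisfiable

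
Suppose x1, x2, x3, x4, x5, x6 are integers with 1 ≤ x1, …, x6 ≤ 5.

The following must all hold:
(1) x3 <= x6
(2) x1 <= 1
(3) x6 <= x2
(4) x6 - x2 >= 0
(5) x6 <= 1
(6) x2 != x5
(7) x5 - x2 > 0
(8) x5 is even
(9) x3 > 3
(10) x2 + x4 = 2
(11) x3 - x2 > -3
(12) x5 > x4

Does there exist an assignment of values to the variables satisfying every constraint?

From constraint 9: x3 ≥ 4. From constraints 1 and 5: x3 ≤ x6 and x6 ≤ 1, so x3 ≤ 1. But 1 < 4, so no value of x3 works.

Unsatisfiable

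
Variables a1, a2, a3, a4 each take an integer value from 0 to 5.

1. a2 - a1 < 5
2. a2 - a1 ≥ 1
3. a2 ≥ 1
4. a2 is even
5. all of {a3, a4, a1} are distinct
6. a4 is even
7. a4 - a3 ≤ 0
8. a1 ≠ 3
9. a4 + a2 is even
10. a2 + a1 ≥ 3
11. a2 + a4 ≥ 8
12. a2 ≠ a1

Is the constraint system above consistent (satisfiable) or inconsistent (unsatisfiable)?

Setting (a1, a2, a3, a4) = (2, 4, 5, 4) satisfies everything: constraint 1: a2 - a1 = 2; constraint 2: a2 - a1 = 2, and the others follow.

Satisfiable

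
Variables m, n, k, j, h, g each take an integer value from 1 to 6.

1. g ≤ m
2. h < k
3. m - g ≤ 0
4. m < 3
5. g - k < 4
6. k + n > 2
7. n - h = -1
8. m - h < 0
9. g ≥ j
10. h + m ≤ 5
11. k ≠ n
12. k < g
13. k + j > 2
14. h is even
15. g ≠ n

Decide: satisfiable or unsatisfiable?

Unsatisfiable

Constraints 1, 2, 8, and 12 give m < h, h < k, k < g, g ≤ m. Chaining: m < h < k < g ≤ m, which forces m < m — impossible.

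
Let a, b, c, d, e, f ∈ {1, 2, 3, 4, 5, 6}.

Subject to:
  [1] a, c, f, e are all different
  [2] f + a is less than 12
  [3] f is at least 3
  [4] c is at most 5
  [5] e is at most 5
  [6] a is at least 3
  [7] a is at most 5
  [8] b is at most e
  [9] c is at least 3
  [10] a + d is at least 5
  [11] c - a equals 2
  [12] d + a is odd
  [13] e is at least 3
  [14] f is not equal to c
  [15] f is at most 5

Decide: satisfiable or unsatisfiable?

Unsatisfiable

Constraints 3, 4, 5, 6, 7, 9, 13, and 15 confine each of a, c, f, e to the 3 values {3, …, 5}.
Constraint 1 requires all 4 of them to be distinct, but only 3 values are available — impossible by the pigeonhole principle.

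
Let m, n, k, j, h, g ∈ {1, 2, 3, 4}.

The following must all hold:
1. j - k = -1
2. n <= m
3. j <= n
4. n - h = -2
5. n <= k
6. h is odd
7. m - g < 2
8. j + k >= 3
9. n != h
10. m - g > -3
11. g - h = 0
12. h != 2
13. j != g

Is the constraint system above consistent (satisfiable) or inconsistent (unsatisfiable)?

Satisfiable

One satisfying assignment is m = 3, n = 1, k = 2, j = 1, h = 3, g = 3.
For the less obvious constraints — constraint 1: j - k = -1; constraint 4: n - h = -2 — and the others hold by inspection.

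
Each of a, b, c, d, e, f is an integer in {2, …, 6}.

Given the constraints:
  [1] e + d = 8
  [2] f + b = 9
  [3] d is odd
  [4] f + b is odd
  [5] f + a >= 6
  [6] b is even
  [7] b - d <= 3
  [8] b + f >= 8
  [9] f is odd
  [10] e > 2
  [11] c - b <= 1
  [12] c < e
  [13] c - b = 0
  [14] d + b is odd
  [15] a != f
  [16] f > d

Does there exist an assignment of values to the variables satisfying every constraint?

Satisfiable

Try a = 2, b = 4, c = 4, d = 3, e = 5, f = 5.
Check constraint 1: e + d = 8; constraint 2: f + b = 9; constraint 5: f + a = 7. The remaining constraints are straightforward to verify.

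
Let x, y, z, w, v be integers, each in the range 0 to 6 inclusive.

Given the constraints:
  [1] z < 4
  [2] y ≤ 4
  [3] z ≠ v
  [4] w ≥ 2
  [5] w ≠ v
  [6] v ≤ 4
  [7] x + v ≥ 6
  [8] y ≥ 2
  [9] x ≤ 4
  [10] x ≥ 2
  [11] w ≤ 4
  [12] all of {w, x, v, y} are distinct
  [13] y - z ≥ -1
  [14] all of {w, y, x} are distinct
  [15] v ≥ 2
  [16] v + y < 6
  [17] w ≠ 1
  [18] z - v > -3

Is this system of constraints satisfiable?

Constraints 2, 4, 6, 8, 9, 10, 11, and 15 confine each of w, x, v, y to the 3 values {2, …, 4}.
Constraint 12 requires all 4 of them to be distinct, but only 3 values are available — impossible by the pigeonhole principle.

Unsatisfiable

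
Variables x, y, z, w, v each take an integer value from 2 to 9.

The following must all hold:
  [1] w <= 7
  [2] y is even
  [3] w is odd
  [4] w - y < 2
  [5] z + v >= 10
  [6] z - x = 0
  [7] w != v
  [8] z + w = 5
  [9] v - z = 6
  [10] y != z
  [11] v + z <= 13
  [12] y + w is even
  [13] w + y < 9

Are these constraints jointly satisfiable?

Unsatisfiable

Constraint 2 makes y even and constraint 3 makes w odd, so y + w must be odd. Constraint 12 says y + w is even — contradiction.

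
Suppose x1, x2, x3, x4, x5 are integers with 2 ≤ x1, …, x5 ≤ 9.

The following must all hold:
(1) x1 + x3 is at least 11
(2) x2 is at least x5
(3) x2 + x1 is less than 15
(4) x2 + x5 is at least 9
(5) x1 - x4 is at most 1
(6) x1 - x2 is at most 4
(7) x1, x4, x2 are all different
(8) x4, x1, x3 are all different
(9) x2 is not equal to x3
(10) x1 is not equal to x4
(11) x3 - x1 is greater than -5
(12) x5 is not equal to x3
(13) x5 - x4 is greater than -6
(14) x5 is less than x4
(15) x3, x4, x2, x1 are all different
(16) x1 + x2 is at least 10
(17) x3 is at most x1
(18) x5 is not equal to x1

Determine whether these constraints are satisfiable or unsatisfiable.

Satisfiable

Try x1 = 8, x2 = 5, x3 = 6, x4 = 9, x5 = 4.
Check constraint 1: x1 + x3 = 14; constraint 3: x2 + x1 = 13. The remaining constraints are straightforward to verify.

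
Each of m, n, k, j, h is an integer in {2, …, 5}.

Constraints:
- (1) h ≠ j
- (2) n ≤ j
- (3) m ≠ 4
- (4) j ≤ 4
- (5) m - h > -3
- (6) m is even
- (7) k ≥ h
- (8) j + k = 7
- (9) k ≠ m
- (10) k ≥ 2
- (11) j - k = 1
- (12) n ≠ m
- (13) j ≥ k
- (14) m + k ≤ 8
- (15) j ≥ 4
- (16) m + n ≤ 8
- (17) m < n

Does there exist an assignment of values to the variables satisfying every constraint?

Satisfiable

One satisfying assignment is m = 2, n = 3, k = 3, j = 4, h = 2.
For the less obvious constraints — constraint 5: m - h = 0; constraint 8: j + k = 7 — and the others hold by inspection.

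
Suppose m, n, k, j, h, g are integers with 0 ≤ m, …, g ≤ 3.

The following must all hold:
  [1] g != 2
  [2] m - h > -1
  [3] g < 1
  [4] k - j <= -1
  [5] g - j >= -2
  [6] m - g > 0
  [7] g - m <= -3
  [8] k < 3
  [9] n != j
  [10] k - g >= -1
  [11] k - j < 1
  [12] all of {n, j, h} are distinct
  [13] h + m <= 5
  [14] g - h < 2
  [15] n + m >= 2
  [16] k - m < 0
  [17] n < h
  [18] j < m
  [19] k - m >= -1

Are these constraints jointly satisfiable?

Unsatisfiable

Constraints 4, 5, 7, and 19 give g − j ≥ -2, j − k ≥ 1, k − m ≥ -1, m − g ≥ 3.
Adding all 4 inequalities: the left sides telescope to 0, and the right sides sum to (-2) + 1 + (-1) + 3 = 1. So 0 ≥ 1, which is false.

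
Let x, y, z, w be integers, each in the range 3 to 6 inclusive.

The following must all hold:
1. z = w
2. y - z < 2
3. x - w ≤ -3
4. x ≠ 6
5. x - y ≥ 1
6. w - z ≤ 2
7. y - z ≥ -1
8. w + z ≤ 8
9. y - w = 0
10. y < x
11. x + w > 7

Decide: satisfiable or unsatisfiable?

Unsatisfiable

Constraints 3, 5, 6, and 7 give x − y ≥ 1, y − z ≥ -1, z − w ≥ -2, w − x ≥ 3.
Adding all 4 inequalities: the left sides telescope to 0, and the right sides sum to 1 + (-1) + (-2) + 3 = 1. So 0 ≥ 1, which is false.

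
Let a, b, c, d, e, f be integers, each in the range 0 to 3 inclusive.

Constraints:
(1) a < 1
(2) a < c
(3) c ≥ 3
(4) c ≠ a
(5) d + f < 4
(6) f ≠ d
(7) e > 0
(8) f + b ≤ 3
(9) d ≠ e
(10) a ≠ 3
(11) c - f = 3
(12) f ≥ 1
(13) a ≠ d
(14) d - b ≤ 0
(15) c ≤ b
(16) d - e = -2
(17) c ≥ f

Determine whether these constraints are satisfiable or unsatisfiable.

From constraint 12: f ≥ 1. From constraints 3 and 15: b ≥ c ≥ 3. Hence f + b ≥ 4. But constraint 8 requires f + b ≤ 3, and 3 < 4. Contradiction.

Unsatisfiable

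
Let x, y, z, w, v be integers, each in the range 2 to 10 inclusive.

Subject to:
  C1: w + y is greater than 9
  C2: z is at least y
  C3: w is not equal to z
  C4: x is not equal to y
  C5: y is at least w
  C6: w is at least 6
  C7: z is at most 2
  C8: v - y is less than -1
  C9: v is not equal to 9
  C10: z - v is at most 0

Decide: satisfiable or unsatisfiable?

From constraints 5 and 6: y ≥ w and w ≥ 6, so y ≥ 6. From constraints 2 and 7: y ≤ z and z ≤ 2, so y ≤ 2. But 2 < 6, so no value of y works.

Unsatisfiable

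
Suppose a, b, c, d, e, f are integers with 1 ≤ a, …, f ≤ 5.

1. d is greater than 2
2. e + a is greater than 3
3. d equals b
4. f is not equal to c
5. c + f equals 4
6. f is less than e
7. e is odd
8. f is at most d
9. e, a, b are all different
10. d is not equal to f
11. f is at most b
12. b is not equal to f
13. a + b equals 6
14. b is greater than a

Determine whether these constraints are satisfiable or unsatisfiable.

One satisfying assignment is a = 1, b = 5, c = 3, d = 5, e = 3, f = 1.
For the less obvious constraints — constraint 2: e + a = 4; constraint 5: c + f = 4; constraint 13: a + b = 6 — and the others hold by inspection.

Satisfiable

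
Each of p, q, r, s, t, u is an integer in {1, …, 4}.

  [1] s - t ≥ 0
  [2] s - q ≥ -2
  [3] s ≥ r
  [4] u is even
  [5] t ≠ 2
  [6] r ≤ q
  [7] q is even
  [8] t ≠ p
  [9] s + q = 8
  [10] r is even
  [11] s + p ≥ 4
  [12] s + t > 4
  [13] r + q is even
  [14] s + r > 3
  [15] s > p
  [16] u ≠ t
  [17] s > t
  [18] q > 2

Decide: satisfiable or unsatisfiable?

Satisfiable

Take p = 1, q = 4, r = 2, s = 4, t = 3, u = 4. Then constraint 1: s - t = 1; constraint 2: s - q = 0, and every other listed constraint is also met.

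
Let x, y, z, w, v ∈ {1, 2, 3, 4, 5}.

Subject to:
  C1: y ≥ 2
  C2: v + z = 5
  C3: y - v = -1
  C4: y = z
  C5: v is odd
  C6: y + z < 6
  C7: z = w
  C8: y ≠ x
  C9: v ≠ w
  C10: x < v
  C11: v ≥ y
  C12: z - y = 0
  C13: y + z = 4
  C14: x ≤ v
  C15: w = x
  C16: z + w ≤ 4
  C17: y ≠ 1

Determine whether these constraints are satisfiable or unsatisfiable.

From constraints 4, 7, and 15, y = z = w = x, so y = x. But constraint 8 says y ≠ x. Contradiction.

Unsatisfiable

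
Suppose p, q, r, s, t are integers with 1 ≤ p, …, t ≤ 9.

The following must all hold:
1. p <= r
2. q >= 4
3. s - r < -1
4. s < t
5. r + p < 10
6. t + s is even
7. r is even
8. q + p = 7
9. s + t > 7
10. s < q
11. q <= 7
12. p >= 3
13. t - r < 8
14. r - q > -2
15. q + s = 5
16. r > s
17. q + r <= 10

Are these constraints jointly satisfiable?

Satisfiable

One satisfying assignment is p = 3, q = 4, r = 4, s = 1, t = 9.
For the less obvious constraints — constraint 3: s - r = -3; constraint 5: r + p = 7; constraint 8: q + p = 7 — and the others hold by inspection.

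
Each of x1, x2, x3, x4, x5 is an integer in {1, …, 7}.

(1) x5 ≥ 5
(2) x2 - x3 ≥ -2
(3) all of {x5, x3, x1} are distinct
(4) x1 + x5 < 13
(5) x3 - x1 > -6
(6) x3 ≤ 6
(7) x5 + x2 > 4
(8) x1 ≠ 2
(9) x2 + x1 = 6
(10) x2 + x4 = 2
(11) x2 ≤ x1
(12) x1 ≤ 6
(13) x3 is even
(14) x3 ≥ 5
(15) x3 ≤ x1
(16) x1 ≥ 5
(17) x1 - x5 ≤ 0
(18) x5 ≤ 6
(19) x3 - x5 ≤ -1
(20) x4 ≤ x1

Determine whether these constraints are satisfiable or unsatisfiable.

Constraints 1, 6, 12, 14, 16, and 18 confine each of x5, x3, x1 to the 2 values {5, 6}.
Constraint 3 requires all 3 of them to be distinct, but only 2 values are available — impossible by the pigeonhole principle.

Unsatisfiable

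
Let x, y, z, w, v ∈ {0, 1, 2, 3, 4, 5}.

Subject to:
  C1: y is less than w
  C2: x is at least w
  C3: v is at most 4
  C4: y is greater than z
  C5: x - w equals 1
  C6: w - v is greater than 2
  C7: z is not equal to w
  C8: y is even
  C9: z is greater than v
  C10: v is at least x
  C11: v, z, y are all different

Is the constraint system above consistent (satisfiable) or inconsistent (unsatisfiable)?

Constraints 1, 2, 4, 9, and 10 give y < w, w ≤ x, x ≤ v, v < z, z < y. Chaining: y < w ≤ x ≤ v < z < y, which forces y < y — impossible.

Unsatisfiable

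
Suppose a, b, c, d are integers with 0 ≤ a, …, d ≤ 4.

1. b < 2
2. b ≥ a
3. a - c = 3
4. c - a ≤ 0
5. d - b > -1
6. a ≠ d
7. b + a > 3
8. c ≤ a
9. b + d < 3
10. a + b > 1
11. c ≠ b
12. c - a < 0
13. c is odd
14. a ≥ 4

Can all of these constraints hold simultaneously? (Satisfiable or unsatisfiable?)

From constraints 2 and 14: b ≥ a and a ≥ 4, so b ≥ 4. From constraint 1: b ≤ 1. But 1 < 4, so no value of b works.

Unsatisfiable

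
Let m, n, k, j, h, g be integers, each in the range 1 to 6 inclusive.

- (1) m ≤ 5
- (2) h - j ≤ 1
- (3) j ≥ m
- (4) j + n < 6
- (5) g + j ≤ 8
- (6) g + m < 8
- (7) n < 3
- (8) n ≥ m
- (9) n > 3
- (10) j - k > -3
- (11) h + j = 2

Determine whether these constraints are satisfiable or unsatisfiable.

Unsatisfiable

From constraint 9: n ≥ 4. From constraint 7: n ≤ 2. But 2 < 4, so no value of n works.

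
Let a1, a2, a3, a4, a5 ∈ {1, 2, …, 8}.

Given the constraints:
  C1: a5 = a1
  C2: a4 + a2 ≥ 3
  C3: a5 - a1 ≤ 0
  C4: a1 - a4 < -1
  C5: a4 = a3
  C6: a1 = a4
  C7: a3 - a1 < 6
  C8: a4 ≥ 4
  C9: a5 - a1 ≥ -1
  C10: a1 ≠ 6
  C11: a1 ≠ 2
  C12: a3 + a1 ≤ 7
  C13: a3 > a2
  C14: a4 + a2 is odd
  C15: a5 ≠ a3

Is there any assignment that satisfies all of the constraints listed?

Unsatisfiable

From constraints 1, 5, and 6, a5 = a1 = a4 = a3, so a5 = a3. But constraint 15 says a5 ≠ a3. Contradiction.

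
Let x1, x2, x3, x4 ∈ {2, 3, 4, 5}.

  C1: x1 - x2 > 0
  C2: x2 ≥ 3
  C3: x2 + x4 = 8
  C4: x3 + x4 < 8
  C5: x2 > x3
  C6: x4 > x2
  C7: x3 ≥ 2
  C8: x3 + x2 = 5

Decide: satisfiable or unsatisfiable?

One satisfying assignment is x1 = 5, x2 = 3, x3 = 2, x4 = 5.
For the less obvious constraints — constraint 1: x1 - x2 = 2; constraint 3: x2 + x4 = 8 — and the others hold by inspection.

Satisfiable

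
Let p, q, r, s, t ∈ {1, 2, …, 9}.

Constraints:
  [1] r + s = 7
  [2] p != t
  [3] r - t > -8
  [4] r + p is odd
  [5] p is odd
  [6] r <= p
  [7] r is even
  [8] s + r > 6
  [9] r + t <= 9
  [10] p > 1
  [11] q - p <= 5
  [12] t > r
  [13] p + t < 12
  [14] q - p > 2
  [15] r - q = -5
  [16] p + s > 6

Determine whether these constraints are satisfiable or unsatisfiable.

One satisfying assignment is p = 3, q = 7, r = 2, s = 5, t = 7.
For the less obvious constraints — constraint 1: r + s = 7; constraint 3: r - t = -5 — and the others hold by inspection.

Satisfiable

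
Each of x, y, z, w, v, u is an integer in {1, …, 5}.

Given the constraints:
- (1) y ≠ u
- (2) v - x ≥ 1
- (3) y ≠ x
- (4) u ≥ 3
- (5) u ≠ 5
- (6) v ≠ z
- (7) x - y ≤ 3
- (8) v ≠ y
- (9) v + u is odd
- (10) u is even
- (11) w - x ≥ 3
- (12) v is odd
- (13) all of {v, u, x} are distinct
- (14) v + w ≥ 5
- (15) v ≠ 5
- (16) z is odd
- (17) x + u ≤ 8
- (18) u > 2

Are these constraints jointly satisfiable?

Satisfiable

Try x = 2, y = 1, z = 5, w = 5, v = 3, u = 4.
Check constraint 2: v - x = 1; constraint 7: x - y = 1. The remaining constraints are straightforward to verify.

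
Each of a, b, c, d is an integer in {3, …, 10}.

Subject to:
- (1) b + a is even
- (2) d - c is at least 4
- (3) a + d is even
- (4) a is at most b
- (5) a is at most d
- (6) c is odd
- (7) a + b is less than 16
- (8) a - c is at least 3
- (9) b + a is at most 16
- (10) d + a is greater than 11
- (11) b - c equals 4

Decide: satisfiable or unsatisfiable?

Try a = 7, b = 7, c = 3, d = 7.
Check constraint 2: d - c = 4; constraint 7: a + b = 14; constraint 8: a - c = 4. The remaining constraints are straightforward to verify.

Satisfiable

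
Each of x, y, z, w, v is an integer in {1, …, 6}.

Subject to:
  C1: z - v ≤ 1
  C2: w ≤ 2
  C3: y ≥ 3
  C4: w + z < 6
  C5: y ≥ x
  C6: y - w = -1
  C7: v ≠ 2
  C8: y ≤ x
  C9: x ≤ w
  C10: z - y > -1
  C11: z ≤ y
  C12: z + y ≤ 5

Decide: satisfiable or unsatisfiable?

Unsatisfiable

From constraints 3 and 8: x ≥ y and y ≥ 3, so x ≥ 3. From constraints 2 and 9: x ≤ w and w ≤ 2, so x ≤ 2. But 2 < 3, so no value of x works.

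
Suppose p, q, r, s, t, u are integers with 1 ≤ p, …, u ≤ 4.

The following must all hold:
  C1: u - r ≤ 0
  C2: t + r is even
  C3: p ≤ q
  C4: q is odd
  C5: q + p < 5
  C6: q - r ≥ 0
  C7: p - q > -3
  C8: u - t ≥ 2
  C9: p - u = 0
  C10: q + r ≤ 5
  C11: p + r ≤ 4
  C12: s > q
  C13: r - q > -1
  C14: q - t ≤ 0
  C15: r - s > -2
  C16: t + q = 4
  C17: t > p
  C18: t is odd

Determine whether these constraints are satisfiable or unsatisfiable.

Unsatisfiable

Constraints 1, 6, 8, and 14 give r − u ≥ 0, u − t ≥ 2, t − q ≥ 0, q − r ≥ 0.
Adding all 4 inequalities: the left sides telescope to 0, and the right sides sum to 0 + 2 + 0 + 0 = 2. So 0 ≥ 2, which is false.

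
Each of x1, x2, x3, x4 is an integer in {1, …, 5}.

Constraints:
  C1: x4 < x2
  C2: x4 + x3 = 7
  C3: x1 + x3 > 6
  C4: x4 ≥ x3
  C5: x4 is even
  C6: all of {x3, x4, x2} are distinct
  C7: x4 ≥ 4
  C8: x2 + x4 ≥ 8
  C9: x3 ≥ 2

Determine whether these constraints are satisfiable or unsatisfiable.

Satisfiable

Take x1 = 5, x2 = 5, x3 = 3, x4 = 4. Then constraint 2: x4 + x3 = 7; constraint 3: x1 + x3 = 8; constraint 8: x2 + x4 = 9, and every other listed constraint is also met.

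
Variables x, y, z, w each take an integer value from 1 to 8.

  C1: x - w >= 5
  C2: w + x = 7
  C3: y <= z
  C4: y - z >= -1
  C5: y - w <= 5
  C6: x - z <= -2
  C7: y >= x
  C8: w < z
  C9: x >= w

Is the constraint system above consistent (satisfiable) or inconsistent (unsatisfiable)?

Unsatisfiable

Constraints 1, 4, 5, and 6 give w − y ≥ -5, y − z ≥ -1, z − x ≥ 2, x − w ≥ 5.
Adding all 4 inequalities: the left sides telescope to 0, and the right sides sum to (-5) + (-1) + 2 + 5 = 1. So 0 ≥ 1, which is false.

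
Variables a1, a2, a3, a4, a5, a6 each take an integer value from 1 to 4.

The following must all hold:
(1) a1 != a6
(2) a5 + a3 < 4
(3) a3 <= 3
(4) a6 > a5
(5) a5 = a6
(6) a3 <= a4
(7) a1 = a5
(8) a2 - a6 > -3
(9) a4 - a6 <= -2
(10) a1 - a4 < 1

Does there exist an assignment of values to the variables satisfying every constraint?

Unsatisfiable

From constraints 5 and 7, a1 = a5 = a6, so a1 = a6. But constraint 1 says a1 ≠ a6. Contradiction.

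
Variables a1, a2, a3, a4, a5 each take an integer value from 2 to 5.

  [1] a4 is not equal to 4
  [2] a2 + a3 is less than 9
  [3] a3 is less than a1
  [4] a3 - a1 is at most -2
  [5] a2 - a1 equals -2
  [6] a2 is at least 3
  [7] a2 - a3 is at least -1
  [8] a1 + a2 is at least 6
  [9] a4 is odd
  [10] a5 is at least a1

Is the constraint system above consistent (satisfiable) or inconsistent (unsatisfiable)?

Satisfiable

Take a1 = 5, a2 = 3, a3 = 3, a4 = 3, a5 = 5. Then constraint 2: a2 + a3 = 6; constraint 4: a3 - a1 = -2; constraint 5: a2 - a1 = -2, and every other listed constraint is also met.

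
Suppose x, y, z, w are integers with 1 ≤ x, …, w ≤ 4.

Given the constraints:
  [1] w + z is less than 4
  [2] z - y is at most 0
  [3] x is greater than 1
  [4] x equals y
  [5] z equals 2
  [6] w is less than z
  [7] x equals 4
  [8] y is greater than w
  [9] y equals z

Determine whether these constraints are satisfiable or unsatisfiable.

Constraint 7 fixes x = 4 and constraint 5 fixes z = 2. Constraints 4 and 9 give x = y = z, so x = z. But 4 ≠ 2 — contradiction.

Unsatisfiable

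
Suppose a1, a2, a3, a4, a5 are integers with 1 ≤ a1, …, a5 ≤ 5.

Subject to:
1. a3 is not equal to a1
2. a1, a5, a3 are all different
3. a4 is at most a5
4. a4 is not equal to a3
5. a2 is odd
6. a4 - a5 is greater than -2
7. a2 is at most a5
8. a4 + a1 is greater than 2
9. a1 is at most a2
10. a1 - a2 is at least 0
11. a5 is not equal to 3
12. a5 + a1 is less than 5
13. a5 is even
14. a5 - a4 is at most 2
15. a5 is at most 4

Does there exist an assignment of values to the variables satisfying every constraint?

Setting (a1, a2, a3, a4, a5) = (1, 1, 5, 2, 2) satisfies everything: constraint 6: a4 - a5 = 0; constraint 8: a4 + a1 = 3, and the others follow.

Satisfiable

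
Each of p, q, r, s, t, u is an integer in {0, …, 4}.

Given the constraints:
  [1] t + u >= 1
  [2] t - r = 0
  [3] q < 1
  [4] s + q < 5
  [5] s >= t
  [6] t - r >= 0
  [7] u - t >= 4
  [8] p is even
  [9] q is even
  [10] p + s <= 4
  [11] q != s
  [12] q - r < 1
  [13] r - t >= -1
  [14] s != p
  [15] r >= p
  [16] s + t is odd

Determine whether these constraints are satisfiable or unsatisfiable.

Setting (p, q, r, s, t, u) = (0, 0, 0, 3, 0, 4) satisfies everything: constraint 1: t + u = 4; constraint 2: t - r = 0; constraint 4: s + q = 3, and the others follow.

Satisfiable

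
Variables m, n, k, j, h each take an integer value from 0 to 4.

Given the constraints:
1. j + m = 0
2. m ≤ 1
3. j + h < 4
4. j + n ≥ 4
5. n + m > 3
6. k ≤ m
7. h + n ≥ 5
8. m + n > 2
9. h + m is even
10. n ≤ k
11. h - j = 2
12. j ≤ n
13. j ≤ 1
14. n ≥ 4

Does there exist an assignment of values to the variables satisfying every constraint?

Unsatisfiable

From constraints 10 and 14: k ≥ n and n ≥ 4, so k ≥ 4. From constraints 2 and 6: k ≤ m and m ≤ 1, so k ≤ 1. But 1 < 4, so no value of k works.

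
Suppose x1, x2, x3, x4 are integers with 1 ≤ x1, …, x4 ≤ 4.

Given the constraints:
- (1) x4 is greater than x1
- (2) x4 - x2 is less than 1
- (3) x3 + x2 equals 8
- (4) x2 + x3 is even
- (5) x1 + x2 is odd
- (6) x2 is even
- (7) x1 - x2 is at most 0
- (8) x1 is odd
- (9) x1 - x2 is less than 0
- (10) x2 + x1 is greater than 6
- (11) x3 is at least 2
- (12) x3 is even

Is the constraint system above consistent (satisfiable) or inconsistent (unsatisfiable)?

The assignment x1 = 3, x2 = 4, x3 = 4, x4 = 4 works:
  constraint 2 holds since x4 - x2 = 0.
  constraint 3 holds since x3 + x2 = 8.
The rest check out directly.

Satisfiable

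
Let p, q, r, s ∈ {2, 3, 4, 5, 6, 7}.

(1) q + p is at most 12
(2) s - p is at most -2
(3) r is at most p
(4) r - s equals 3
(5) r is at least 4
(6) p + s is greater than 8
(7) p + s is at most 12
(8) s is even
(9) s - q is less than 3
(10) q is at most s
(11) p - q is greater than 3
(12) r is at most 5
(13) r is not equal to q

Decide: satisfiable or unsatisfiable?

The assignment p = 7, q = 2, r = 5, s = 2 works:
  constraint 1 holds since q + p = 9.
  constraint 2 holds since s - p = -5.
The rest check out directly.

Satisfiable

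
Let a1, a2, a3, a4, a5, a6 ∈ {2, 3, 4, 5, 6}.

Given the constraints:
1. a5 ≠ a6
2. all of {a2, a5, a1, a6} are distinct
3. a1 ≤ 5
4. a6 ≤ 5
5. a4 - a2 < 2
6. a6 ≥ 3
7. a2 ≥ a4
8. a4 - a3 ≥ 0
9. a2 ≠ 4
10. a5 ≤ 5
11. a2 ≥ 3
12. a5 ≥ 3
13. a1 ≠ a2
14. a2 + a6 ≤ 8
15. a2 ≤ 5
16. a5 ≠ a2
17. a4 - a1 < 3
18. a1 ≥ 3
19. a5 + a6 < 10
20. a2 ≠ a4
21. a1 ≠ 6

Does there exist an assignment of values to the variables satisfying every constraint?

Unsatisfiable

Constraints 3, 4, 6, 10, 11, 12, 15, and 18 confine each of a2, a5, a1, a6 to the 3 values {3, …, 5}.
Constraint 2 requires all 4 of them to be distinct, but only 3 values are available — impossible by the pigeonhole principle.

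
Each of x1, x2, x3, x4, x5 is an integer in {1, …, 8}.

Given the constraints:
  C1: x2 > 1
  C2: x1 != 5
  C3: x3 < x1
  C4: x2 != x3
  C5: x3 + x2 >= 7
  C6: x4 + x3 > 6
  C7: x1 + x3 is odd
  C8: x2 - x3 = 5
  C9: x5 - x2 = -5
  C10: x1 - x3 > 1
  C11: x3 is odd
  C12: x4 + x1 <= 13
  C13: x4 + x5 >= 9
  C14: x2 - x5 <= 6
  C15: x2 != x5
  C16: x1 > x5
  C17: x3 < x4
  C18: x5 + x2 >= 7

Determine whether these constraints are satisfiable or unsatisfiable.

Satisfiable

Take x1 = 4, x2 = 6, x3 = 1, x4 = 8, x5 = 1. Then constraint 5: x3 + x2 = 7; constraint 6: x4 + x3 = 9; constraint 8: x2 - x3 = 5, and every other listed constraint is also met.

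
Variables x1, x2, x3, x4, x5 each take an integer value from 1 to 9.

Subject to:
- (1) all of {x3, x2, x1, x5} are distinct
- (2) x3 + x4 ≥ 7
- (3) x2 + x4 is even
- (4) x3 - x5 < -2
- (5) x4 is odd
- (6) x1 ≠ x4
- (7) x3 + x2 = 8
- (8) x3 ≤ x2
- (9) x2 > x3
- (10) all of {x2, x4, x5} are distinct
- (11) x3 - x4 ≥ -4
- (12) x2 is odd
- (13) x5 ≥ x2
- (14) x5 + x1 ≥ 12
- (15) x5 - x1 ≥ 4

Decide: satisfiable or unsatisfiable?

Take x1 = 4, x2 = 5, x3 = 3, x4 = 7, x5 = 8. Then constraint 2: x3 + x4 = 10; constraint 4: x3 - x5 = -5, and every other listed constraint is also met.

Satisfiable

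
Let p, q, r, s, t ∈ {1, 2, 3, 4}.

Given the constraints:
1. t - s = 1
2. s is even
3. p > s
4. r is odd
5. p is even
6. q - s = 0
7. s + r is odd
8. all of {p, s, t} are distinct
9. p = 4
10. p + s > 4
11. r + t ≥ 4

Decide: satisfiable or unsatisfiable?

The assignment p = 4, q = 2, r = 3, s = 2, t = 3 works:
  constraint 1 holds since t - s = 1.
  constraint 6 holds since q - s = 0.
The rest check out directly.

Satisfiable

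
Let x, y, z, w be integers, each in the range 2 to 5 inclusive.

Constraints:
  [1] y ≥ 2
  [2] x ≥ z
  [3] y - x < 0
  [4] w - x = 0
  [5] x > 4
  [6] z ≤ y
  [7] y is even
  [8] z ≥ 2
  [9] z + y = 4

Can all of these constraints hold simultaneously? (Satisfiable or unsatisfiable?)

Take x = 5, y = 2, z = 2, w = 5. Then constraint 3: y - x = -3; constraint 4: w - x = 0, and every other listed constraint is also met.

Satisfiable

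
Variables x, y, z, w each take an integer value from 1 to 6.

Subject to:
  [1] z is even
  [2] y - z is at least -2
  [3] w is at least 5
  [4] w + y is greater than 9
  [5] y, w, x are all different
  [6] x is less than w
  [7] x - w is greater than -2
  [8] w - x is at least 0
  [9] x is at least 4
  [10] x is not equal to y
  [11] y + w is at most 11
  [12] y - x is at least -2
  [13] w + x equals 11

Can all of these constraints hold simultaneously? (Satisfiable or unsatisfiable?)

Satisfiable

Setting (x, y, z, w) = (5, 4, 6, 6) satisfies everything: constraint 2: y - z = -2; constraint 4: w + y = 10, and the others follow.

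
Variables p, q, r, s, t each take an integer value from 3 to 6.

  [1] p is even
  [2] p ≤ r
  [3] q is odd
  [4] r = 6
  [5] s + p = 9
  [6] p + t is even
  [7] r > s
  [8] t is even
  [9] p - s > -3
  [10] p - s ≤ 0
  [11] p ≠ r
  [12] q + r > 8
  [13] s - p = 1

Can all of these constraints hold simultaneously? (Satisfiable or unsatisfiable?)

Satisfiable

Try p = 4, q = 3, r = 6, s = 5, t = 4.
Check constraint 5: s + p = 9; constraint 9: p - s = -1. The remaining constraints are straightforward to verify.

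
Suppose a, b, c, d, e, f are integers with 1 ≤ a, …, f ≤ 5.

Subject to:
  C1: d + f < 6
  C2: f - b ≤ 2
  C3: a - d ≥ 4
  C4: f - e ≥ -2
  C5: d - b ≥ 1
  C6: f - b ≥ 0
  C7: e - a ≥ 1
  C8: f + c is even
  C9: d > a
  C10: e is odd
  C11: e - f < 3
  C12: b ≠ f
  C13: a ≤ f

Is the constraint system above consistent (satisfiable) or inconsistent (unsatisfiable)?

Constraints 2, 3, 4, 5, and 7 give d − b ≥ 1, b − f ≥ -2, f − e ≥ -2, e − a ≥ 1, a − d ≥ 4.
Adding all 5 inequalities: the left sides telescope to 0, and the right sides sum to 1 + (-2) + (-2) + 1 + 4 = 2. So 0 ≥ 2, which is false.

Unsatisfiable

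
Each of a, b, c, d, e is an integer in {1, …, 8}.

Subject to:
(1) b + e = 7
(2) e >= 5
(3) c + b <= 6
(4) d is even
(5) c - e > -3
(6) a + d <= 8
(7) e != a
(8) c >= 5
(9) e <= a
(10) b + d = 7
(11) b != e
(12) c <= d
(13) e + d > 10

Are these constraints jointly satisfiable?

Unsatisfiable

From constraints 2 and 9: a ≥ e ≥ 5. From constraints 8 and 12: d ≥ c ≥ 5. Hence a + d ≥ 10. But constraint 6 requires a + d ≤ 8, and 8 < 10. Contradiction.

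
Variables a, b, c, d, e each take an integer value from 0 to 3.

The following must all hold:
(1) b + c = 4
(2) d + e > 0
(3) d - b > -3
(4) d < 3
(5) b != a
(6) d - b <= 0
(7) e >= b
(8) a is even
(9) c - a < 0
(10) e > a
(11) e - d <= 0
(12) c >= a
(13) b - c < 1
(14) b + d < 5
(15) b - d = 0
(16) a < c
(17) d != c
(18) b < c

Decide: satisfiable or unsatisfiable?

Constraints 6, 9, 10, 11, and 18 give e ≤ d, d ≤ b, b < c, c < a, a < e. Chaining: e ≤ d ≤ b < c < a < e, which forces e < e — impossible.

Unsatisfiable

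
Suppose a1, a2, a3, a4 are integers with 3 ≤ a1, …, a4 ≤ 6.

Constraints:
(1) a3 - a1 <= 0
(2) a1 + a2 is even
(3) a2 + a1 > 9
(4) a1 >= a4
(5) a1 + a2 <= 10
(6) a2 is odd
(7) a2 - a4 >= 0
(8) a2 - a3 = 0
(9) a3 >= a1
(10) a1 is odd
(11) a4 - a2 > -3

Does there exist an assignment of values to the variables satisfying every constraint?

Satisfiable

Setting (a1, a2, a3, a4) = (5, 5, 5, 3) satisfies everything: constraint 1: a3 - a1 = 0; constraint 3: a2 + a1 = 10, and the others follow.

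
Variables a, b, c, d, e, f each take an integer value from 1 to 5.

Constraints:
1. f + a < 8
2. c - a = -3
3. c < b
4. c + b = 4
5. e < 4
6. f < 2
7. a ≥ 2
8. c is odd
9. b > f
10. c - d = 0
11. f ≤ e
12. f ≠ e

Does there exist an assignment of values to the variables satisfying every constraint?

Satisfiable

One satisfying assignment is a = 4, b = 3, c = 1, d = 1, e = 3, f = 1.
For the less obvious constraints — constraint 1: f + a = 5; constraint 2: c - a = -3; constraint 4: c + b = 4 — and the others hold by inspection.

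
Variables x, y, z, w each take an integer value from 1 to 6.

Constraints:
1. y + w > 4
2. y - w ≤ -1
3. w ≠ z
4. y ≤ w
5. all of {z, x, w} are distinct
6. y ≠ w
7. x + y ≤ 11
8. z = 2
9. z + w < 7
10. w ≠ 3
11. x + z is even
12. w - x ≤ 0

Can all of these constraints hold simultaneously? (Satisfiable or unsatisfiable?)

Satisfiable

The assignment x = 6, y = 2, z = 2, w = 4 works:
  constraint 1 holds since y + w = 6.
  constraint 2 holds since y - w = -2.
The rest check out directly.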